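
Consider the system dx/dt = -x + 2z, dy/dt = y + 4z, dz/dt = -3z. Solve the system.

Coefficient matrix A = [[-1, 0, 2], [0, 1, 4], [0, 0, -3]].
det(A - λI) = 0 gives eigenvalues λ = -3, 1, -1.
For λ=-3: eigenvector (1,1,-1).
For λ=1: eigenvector (0,1,0).
For λ=-1: eigenvector (1,0,0).
General solution: C_1e^(-3t)(1,1,-1) + C_2e^(t)(0,1,0) + C_3e^(-t)(1,0,0).

x(t) = C_1e^(-3t) + C_3e^(-t), y(t) = C_1e^(-3t) + C_2e^(t), z(t) = -C_1e^(-3t)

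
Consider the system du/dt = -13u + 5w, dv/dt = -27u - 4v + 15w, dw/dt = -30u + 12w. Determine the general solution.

u(t) = K_2e^(-3t) + K_3e^(2t), v(t) = K_1e^(-4t) + 3K_2e^(-3t) + 3K_3e^(2t), w(t) = 2K_2e^(-3t) + 3K_3e^(2t)

Coefficient matrix A = [[-13, 0, 5], [-27, -4, 15], [-30, 0, 12]].
det(A - λI) = 0 gives eigenvalues λ = -4, -3, 2.
For λ=-4: eigenvector (0,1,0).
For λ=-3: eigenvector (1,3,2).
For λ=2: eigenvector (1,3,3).
General solution: K_1e^(-4t)(0,1,0) + K_2e^(-3t)(1,3,2) + K_3e^(2t)(1,3,3).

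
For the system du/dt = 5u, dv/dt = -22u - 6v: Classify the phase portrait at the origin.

saddle

A = [[5,0],[-22,-6]]; det(A-λI) = λ^2 + λ - 30.
λ = -6, 5: opposite signs.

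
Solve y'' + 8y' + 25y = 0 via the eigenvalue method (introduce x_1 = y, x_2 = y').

Let x_1 = y, x_2 = y'. Then x_1' = x_2 and x_2' = -25x_1 - 8x_2.
A = [[0,1],[-25,-8]]; det(A-λI) = λ^2 + 8λ + 25.
Eigenvalues λ = -4 ± 3i.

y(t) = K_1e^(-4t)cos(3t) + K_2e^(-4t)sin(3t)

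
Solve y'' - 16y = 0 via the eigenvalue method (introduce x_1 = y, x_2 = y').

Let x_1 = y, x_2 = y'. Then x_1' = x_2 and x_2' = 16x_1.
A = [[0,1],[16,0]]; det(A-λI) = λ^2 - 16.
Eigenvalues λ = -4, 4 with eigenvectors (1,-4), (1,4).

y(t) = c_1e^(-4t) + c_2e^(4t)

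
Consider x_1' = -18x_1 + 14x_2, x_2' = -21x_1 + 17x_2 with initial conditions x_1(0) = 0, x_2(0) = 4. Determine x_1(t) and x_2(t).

Coefficient matrix A = [[-18, 14], [-21, 17]].
Characteristic polynomial det(A - λI) = λ^2 + λ - 12 = 0.
Eigenvalues λ = -4, 3.
For λ=-4: (A-λI) row 1 is [-14, 14], so an eigenvector is (-1, -1).
For λ=3: (A-λI) row 1 is [-21, 14], so an eigenvector is (2, 3).
General solution: C_1e^(-4t)(-1,-1) + C_2e^(3t)(2,3).
Applying x_1(0)=0, x_2(0)=4 gives C_1=8, C_2=4.

x_1(t) = 8e^(3t) - 8e^(-4t), x_2(t) = 12e^(3t) - 8e^(-4t)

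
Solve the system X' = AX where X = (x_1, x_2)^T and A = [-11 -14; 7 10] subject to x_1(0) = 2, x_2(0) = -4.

Coefficient matrix A = [[-11, -14], [7, 10]].
Characteristic polynomial det(A - λI) = λ^2 + λ - 12 = 0.
Eigenvalues λ = -4, 3.
For λ=-4: (A-λI) row 1 is [-7, -14], so an eigenvector is (2, -1).
For λ=3: (A-λI) row 1 is [-14, -14], so an eigenvector is (1, -1).
General solution: C_1e^(-4t)(2,-1) + C_2e^(3t)(1,-1).
Applying x_1(0)=2, x_2(0)=-4 gives C_1=-2, C_2=6.

x_1(t) = 6e^(3t) - 4e^(-4t), x_2(t) = -6e^(3t) + 2e^(-4t)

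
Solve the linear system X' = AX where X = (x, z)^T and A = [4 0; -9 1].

Coefficient matrix A = [[4, 0], [-9, 1]].
Characteristic polynomial det(A - λI) = λ^2 - 5λ + 4 = 0.
Eigenvalues λ = 1, 4.
For λ=1: (A-λI) row 1 is [3, 0], so an eigenvector is (0, -1).
For λ=4: (A-λI) row 2 is [-9, -3], so an eigenvector is (-1, 3).
General solution: K_1e^(t)(0,-1) + K_2e^(4t)(-1,3).

x(t) = -K_2e^(4t), z(t) = -K_1e^(t) + 3K_2e^(4t)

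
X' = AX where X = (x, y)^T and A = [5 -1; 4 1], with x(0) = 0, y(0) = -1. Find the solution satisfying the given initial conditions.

x(t) = te^(3t), y(t) = 2te^(3t) - e^(3t)

Coefficient matrix A = [[5, -1], [4, 1]].
Characteristic polynomial det(A - λI) = λ^2 - 6λ + 9 = 0.
Single eigenvalue λ = 3 with algebraic multiplicity 2.
Eigenvector v = (1,2); generalized eigenvector w with (A-λI)w=v is (0,-1).
General solution: e^(3t)[C_1·v + C_2·(t·v + w)].
Applying x(0)=0, y(0)=-1 gives C_1=0, C_2=1.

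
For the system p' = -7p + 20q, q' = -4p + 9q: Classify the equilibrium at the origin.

A = [[-7,20],[-4,9]]; det(A-λI) = λ^2 - 2λ + 17.
λ = 1 ± 4i: positive real part.

unstable spiral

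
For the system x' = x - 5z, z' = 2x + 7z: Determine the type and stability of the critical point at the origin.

unstable spiral

A = [[1,-5],[2,7]]; det(A-λI) = λ^2 - 8λ + 17.
λ = 4 ± i: positive real part.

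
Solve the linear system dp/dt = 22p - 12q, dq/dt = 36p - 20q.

p(t) = c_1e^(-2t) - 2c_2e^(4t), q(t) = 2c_1e^(-2t) - 3c_2e^(4t)

Coefficient matrix A = [[22, -12], [36, -20]].
Characteristic polynomial det(A - λI) = λ^2 - 2λ - 8 = 0.
Eigenvalues λ = -2, 4.
For λ=-2: (A-λI) row 1 is [24, -12], so an eigenvector is (1, 2).
For λ=4: (A-λI) row 1 is [18, -12], so an eigenvector is (-2, -3).
General solution: c_1e^(-2t)(1,2) + c_2e^(4t)(-2,-3).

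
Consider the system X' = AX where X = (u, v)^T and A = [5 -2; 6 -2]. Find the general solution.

Coefficient matrix A = [[5, -2], [6, -2]].
Characteristic polynomial det(A - λI) = λ^2 - 3λ + 2 = 0.
Eigenvalues λ = 2, 1.
For λ=2: (A-λI) row 1 is [3, -2], so an eigenvector is (2, 3).
For λ=1: (A-λI) row 1 is [4, -2], so an eigenvector is (-1, -2).
General solution: C_1e^(2t)(2,3) + C_2e^(t)(-1,-2).

u(t) = 2C_1e^(2t) - C_2e^(t), v(t) = 3C_1e^(2t) - 2C_2e^(t)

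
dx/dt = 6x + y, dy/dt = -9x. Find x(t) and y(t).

x(t) = C_1e^(3t) + C_2te^(3t), y(t) = -3C_1e^(3t) - 3C_2te^(3t) + C_2e^(3t)

Coefficient matrix A = [[6, 1], [-9, 0]].
Characteristic polynomial det(A - λI) = λ^2 - 6λ + 9 = 0.
Single eigenvalue λ = 3 with algebraic multiplicity 2.
Eigenvector v = (1,-3); generalized eigenvector w with (A-λI)w=v is (0,1).
General solution: e^(3t)[C_1·v + C_2·(t·v + w)].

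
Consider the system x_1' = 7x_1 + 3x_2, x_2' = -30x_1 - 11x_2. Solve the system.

x_1(t) = -C_1e^(-2t)cos(3t) - C_2e^(-2t)sin(3t), x_2(t) = C_1e^(-2t)sin(3t) + 3C_1e^(-2t)cos(3t) + 3C_2e^(-2t)sin(3t) - C_2e^(-2t)cos(3t)

Coefficient matrix A = [[7, 3], [-30, -11]].
Characteristic polynomial det(A - λI) = λ^2 + 4λ + 13 = 0.
Eigenvalues λ = -2 ± 3i (complex conjugate pair).
For λ=-2+3i: an eigenvector is (-1,3) - i(0,1) = (-1, 3 - i).
A real fundamental pair from Re and Im of e^((-2+3i)t)v: X_1 = e^(-2t)(cos(3t)·(-1,3) + sin(3t)·(0,1)), X_2 = e^(-2t)(sin(3t)·(-1,3) - cos(3t)·(0,1)).
General solution: C_1X_1 + C_2X_2.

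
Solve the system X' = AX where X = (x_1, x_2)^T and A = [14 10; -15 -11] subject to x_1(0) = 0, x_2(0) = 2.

Coefficient matrix A = [[14, 10], [-15, -11]].
Characteristic polynomial det(A - λI) = λ^2 - 3λ - 4 = 0.
Eigenvalues λ = -1, 4.
For λ=-1: (A-λI) row 1 is [15, 10], so an eigenvector is (2, -3).
For λ=4: (A-λI) row 1 is [10, 10], so an eigenvector is (-1, 1).
General solution: c_1e^(-t)(2,-3) + c_2e^(4t)(-1,1).
Applying x_1(0)=0, x_2(0)=2 gives c_1=-2, c_2=-4.

x_1(t) = 4e^(4t) - 4e^(-t), x_2(t) = -4e^(4t) + 6e^(-t)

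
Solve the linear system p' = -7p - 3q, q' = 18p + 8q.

p(t) = K_1e^(-t) - K_2e^(2t), q(t) = -2K_1e^(-t) + 3K_2e^(2t)

Coefficient matrix A = [[-7, -3], [18, 8]].
Characteristic polynomial det(A - λI) = λ^2 - λ - 2 = 0.
Eigenvalues λ = -1, 2.
For λ=-1: (A-λI) row 1 is [-6, -3], so an eigenvector is (1, -2).
For λ=2: (A-λI) row 1 is [-9, -3], so an eigenvector is (-1, 3).
General solution: K_1e^(-t)(1,-2) + K_2e^(2t)(-1,3).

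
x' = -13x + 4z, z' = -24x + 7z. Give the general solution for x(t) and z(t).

x(t) = -K_1e^(-5t) + K_2e^(-t), z(t) = -2K_1e^(-5t) + 3K_2e^(-t)

Coefficient matrix A = [[-13, 4], [-24, 7]].
Characteristic polynomial det(A - λI) = λ^2 + 6λ + 5 = 0.
Eigenvalues λ = -5, -1.
For λ=-5: (A-λI) row 1 is [-8, 4], so an eigenvector is (-1, -2).
For λ=-1: (A-λI) row 1 is [-12, 4], so an eigenvector is (1, 3).
General solution: K_1e^(-5t)(-1,-2) + K_2e^(-t)(1,3).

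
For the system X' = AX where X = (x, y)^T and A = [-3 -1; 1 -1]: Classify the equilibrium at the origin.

A = [[-3,-1],[1,-1]]; det(A-λI) = λ^2 + 4λ + 4.
repeated λ = -2 with a single eigenvector.

stable improper node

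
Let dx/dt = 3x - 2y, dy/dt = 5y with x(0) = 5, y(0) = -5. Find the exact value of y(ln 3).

-1215

A = [[3,-2],[0,5]]; eigenvalues λ = 5, 3.
Eigenvectors: (-1,1) for λ=5, (1,0) for λ=3.
From the initial condition, c_1 = -5, c_2 = 0.
y(ln 3) = (-5)(3^5)(1) + (0)(3^3)(0) = -1215.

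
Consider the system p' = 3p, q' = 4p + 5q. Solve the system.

Coefficient matrix A = [[3, 0], [4, 5]].
Characteristic polynomial det(A - λI) = λ^2 - 8λ + 15 = 0.
Eigenvalues λ = 3, 5.
For λ=3: (A-λI) row 2 is [4, 2], so an eigenvector is (1, -2).
For λ=5: (A-λI) row 1 is [-2, 0], so an eigenvector is (0, 1).
General solution: c_1e^(3t)(1,-2) + c_2e^(5t)(0,1).

p(t) = c_1e^(3t), q(t) = -2c_1e^(3t) + c_2e^(5t)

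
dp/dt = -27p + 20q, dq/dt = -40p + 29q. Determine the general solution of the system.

Coefficient matrix A = [[-27, 20], [-40, 29]].
Characteristic polynomial det(A - λI) = λ^2 - 2λ + 17 = 0.
Eigenvalues λ = 1 ± 4i (complex conjugate pair).
For λ=1+4i: an eigenvector is (1,1) - i(-2,-3) = (1 + 2i, 1 + 3i).
A real fundamental pair from Re and Im of e^((1+4i)t)v: X_1 = e^(t)(cos(4t)·(1,1) + sin(4t)·(-2,-3)), X_2 = e^(t)(sin(4t)·(1,1) - cos(4t)·(-2,-3)).
General solution: c_1X_1 + c_2X_2.

p(t) = -2c_1e^(t)sin(4t) + c_1e^(t)cos(4t) + c_2e^(t)sin(4t) + 2c_2e^(t)cos(4t), q(t) = -3c_1e^(t)sin(4t) + c_1e^(t)cos(4t) + c_2e^(t)sin(4t) + 3c_2e^(t)cos(4t)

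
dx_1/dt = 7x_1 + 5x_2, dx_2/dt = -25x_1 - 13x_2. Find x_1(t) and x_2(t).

x_1(t) = c_1e^(-3t)cos(5t) + c_2e^(-3t)sin(5t), x_2(t) = -c_1e^(-3t)sin(5t) - 2c_1e^(-3t)cos(5t) - 2c_2e^(-3t)sin(5t) + c_2e^(-3t)cos(5t)

Coefficient matrix A = [[7, 5], [-25, -13]].
Characteristic polynomial det(A - λI) = λ^2 + 6λ + 34 = 0.
Eigenvalues λ = -3 ± 5i (complex conjugate pair).
For λ=-3+5i: an eigenvector is (1,-2) - i(0,-1) = (1, -2 + i).
A real fundamental pair from Re and Im of e^((-3+5i)t)v: X_1 = e^(-3t)(cos(5t)·(1,-2) + sin(5t)·(0,-1)), X_2 = e^(-3t)(sin(5t)·(1,-2) - cos(5t)·(0,-1)).
General solution: c_1X_1 + c_2X_2.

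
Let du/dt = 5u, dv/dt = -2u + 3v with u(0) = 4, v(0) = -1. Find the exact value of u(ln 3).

972

A = [[5,0],[-2,3]]; eigenvalues λ = 3, 5.
Eigenvectors: (0,1) for λ=3, (1,-1) for λ=5.
From the initial condition, c_1 = 3, c_2 = 4.
u(ln 3) = (3)(3^3)(0) + (4)(3^5)(1) = 972.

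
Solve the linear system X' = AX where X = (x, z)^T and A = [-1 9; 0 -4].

x(t) = -C_1e^(-t) + 3C_2e^(-4t), z(t) = -C_2e^(-4t)

Coefficient matrix A = [[-1, 9], [0, -4]].
Characteristic polynomial det(A - λI) = λ^2 + 5λ + 4 = 0.
Eigenvalues λ = -1, -4.
For λ=-1: (A-λI) row 1 is [0, 9], so an eigenvector is (-1, 0).
For λ=-4: (A-λI) row 1 is [3, 9], so an eigenvector is (3, -1).
General solution: C_1e^(-t)(-1,0) + C_2e^(-4t)(3,-1).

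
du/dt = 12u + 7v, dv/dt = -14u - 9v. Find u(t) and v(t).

u(t) = -K_1e^(5t) - K_2e^(-2t), v(t) = K_1e^(5t) + 2K_2e^(-2t)

Coefficient matrix A = [[12, 7], [-14, -9]].
Characteristic polynomial det(A - λI) = λ^2 - 3λ - 10 = 0.
Eigenvalues λ = 5, -2.
For λ=5: (A-λI) row 1 is [7, 7], so an eigenvector is (-1, 1).
For λ=-2: (A-λI) row 1 is [14, 7], so an eigenvector is (-1, 2).
General solution: K_1e^(5t)(-1,1) + K_2e^(-2t)(-1,2).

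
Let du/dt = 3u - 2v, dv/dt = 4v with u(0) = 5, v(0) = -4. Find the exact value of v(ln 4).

-1024

A = [[3,-2],[0,4]]; eigenvalues λ = 3, 4.
Eigenvectors: (1,0) for λ=3, (-2,1) for λ=4.
From the initial condition, c_1 = -3, c_2 = -4.
v(ln 4) = (-3)(4^3)(0) + (-4)(4^4)(1) = -1024.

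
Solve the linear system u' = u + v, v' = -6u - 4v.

Coefficient matrix A = [[1, 1], [-6, -4]].
Characteristic polynomial det(A - λI) = λ^2 + 3λ + 2 = 0.
Eigenvalues λ = -1, -2.
For λ=-1: (A-λI) row 1 is [2, 1], so an eigenvector is (1, -2).
For λ=-2: (A-λI) row 1 is [3, 1], so an eigenvector is (-1, 3).
General solution: C_1e^(-t)(1,-2) + C_2e^(-2t)(-1,3).

u(t) = C_1e^(-t) - C_2e^(-2t), v(t) = -2C_1e^(-t) + 3C_2e^(-2t)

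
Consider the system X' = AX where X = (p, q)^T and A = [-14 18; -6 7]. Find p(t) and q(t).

p(t) = -2C_1e^(-5t) - 3C_2e^(-2t), q(t) = -C_1e^(-5t) - 2C_2e^(-2t)

Coefficient matrix A = [[-14, 18], [-6, 7]].
Characteristic polynomial det(A - λI) = λ^2 + 7λ + 10 = 0.
Eigenvalues λ = -5, -2.
For λ=-5: (A-λI) row 1 is [-9, 18], so an eigenvector is (-2, -1).
For λ=-2: (A-λI) row 1 is [-12, 18], so an eigenvector is (-3, -2).
General solution: C_1e^(-5t)(-2,-1) + C_2e^(-2t)(-3,-2).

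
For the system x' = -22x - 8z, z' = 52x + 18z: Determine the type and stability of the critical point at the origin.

stable spiral

A = [[-22,-8],[52,18]]; det(A-λI) = λ^2 + 4λ + 20.
λ = -2 ± 4i: negative real part.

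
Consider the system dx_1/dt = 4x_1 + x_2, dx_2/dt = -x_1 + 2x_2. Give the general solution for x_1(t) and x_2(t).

x_1(t) = C_1e^(3t) + C_2te^(3t) - C_2e^(3t), x_2(t) = -C_1e^(3t) - C_2te^(3t) + 2C_2e^(3t)

Coefficient matrix A = [[4, 1], [-1, 2]].
Characteristic polynomial det(A - λI) = λ^2 - 6λ + 9 = 0.
Single eigenvalue λ = 3 with algebraic multiplicity 2.
Eigenvector v = (1,-1); generalized eigenvector w with (A-λI)w=v is (-1,2).
General solution: e^(3t)[C_1·v + C_2·(t·v + w)].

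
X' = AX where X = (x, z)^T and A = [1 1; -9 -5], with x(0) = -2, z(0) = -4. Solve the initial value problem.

x(t) = -10te^(-2t) - 2e^(-2t), z(t) = 30te^(-2t) - 4e^(-2t)

Coefficient matrix A = [[1, 1], [-9, -5]].
Characteristic polynomial det(A - λI) = λ^2 + 4λ + 4 = 0.
Single eigenvalue λ = -2 with algebraic multiplicity 2.
Eigenvector v = (1,-3); generalized eigenvector w with (A-λI)w=v is (0,1).
General solution: e^(-2t)[K_1·v + K_2·(t·v + w)].
Applying x(0)=-2, z(0)=-4 gives K_1=-2, K_2=-10.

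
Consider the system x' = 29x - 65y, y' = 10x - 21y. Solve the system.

x(t) = -2c_1e^(4t)sin(5t) - 3c_1e^(4t)cos(5t) - 3c_2e^(4t)sin(5t) + 2c_2e^(4t)cos(5t), y(t) = -c_1e^(4t)sin(5t) - c_1e^(4t)cos(5t) - c_2e^(4t)sin(5t) + c_2e^(4t)cos(5t)

Coefficient matrix A = [[29, -65], [10, -21]].
Characteristic polynomial det(A - λI) = λ^2 - 8λ + 41 = 0.
Eigenvalues λ = 4 ± 5i (complex conjugate pair).
For λ=4+5i: an eigenvector is (-3,-1) - i(-2,-1) = (-3 + 2i, -1 + i).
A real fundamental pair from Re and Im of e^((4+5i)t)v: X_1 = e^(4t)(cos(5t)·(-3,-1) + sin(5t)·(-2,-1)), X_2 = e^(4t)(sin(5t)·(-3,-1) - cos(5t)·(-2,-1)).
General solution: c_1X_1 + c_2X_2.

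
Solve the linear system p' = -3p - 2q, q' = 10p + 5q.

p(t) = c_1e^(t)cos(2t) + c_2e^(t)sin(2t), q(t) = c_1e^(t)sin(2t) - 2c_1e^(t)cos(2t) - 2c_2e^(t)sin(2t) - c_2e^(t)cos(2t)

Coefficient matrix A = [[-3, -2], [10, 5]].
Characteristic polynomial det(A - λI) = λ^2 - 2λ + 5 = 0.
Eigenvalues λ = 1 ± 2i (complex conjugate pair).
For λ=1+2i: an eigenvector is (1,-2) - i(0,1) = (1, -2 - i).
A real fundamental pair from Re and Im of e^((1+2i)t)v: X_1 = e^(t)(cos(2t)·(1,-2) + sin(2t)·(0,1)), X_2 = e^(t)(sin(2t)·(1,-2) - cos(2t)·(0,1)).
General solution: c_1X_1 + c_2X_2.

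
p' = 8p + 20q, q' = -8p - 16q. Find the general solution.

Coefficient matrix A = [[8, 20], [-8, -16]].
Characteristic polynomial det(A - λI) = λ^2 + 8λ + 32 = 0.
Eigenvalues λ = -4 ± 4i (complex conjugate pair).
For λ=-4+4i: an eigenvector is (1,-1) - i(-2,1) = (1 + 2i, -1 - i).
A real fundamental pair from Re and Im of e^((-4+4i)t)v: X_1 = e^(-4t)(cos(4t)·(1,-1) + sin(4t)·(-2,1)), X_2 = e^(-4t)(sin(4t)·(1,-1) - cos(4t)·(-2,1)).
General solution: C_1X_1 + C_2X_2.

p(t) = -2C_1e^(-4t)sin(4t) + C_1e^(-4t)cos(4t) + C_2e^(-4t)sin(4t) + 2C_2e^(-4t)cos(4t), q(t) = C_1e^(-4t)sin(4t) - C_1e^(-4t)cos(4t) - C_2e^(-4t)sin(4t) - C_2e^(-4t)cos(4t)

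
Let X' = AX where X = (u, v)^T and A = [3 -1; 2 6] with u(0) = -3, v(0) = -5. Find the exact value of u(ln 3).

A = [[3,-1],[2,6]]; eigenvalues λ = 4, 5.
Eigenvectors: (1,-1) for λ=4, (-1,2) for λ=5.
From the initial condition, c_1 = -11, c_2 = -8.
u(ln 3) = (-11)(3^4)(1) + (-8)(3^5)(-1) = 1053.

1053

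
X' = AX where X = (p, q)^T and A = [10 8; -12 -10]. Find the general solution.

Coefficient matrix A = [[10, 8], [-12, -10]].
Characteristic polynomial det(A - λI) = λ^2 - 4 = 0.
Eigenvalues λ = 2, -2.
For λ=2: (A-λI) row 1 is [8, 8], so an eigenvector is (1, -1).
For λ=-2: (A-λI) row 1 is [12, 8], so an eigenvector is (2, -3).
General solution: K_1e^(2t)(1,-1) + K_2e^(-2t)(2,-3).

p(t) = K_1e^(2t) + 2K_2e^(-2t), q(t) = -K_1e^(2t) - 3K_2e^(-2t)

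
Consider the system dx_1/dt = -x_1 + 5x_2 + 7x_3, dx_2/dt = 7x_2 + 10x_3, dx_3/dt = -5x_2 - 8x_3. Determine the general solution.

x_1(t) = -C_1e^(-3t) + C_2e^(-t) - C_3e^(2t), x_2(t) = -C_1e^(-3t) - 2C_3e^(2t), x_3(t) = C_1e^(-3t) + C_3e^(2t)

Coefficient matrix A = [[-1, 5, 7], [0, 7, 10], [0, -5, -8]].
det(A - λI) = 0 gives eigenvalues λ = -3, -1, 2.
For λ=-3: eigenvector (-1,-1,1).
For λ=-1: eigenvector (1,0,0).
For λ=2: eigenvector (-1,-2,1).
General solution: C_1e^(-3t)(-1,-1,1) + C_2e^(-t)(1,0,0) + C_3e^(2t)(-1,-2,1).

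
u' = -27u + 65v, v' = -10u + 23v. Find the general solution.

Coefficient matrix A = [[-27, 65], [-10, 23]].
Characteristic polynomial det(A - λI) = λ^2 + 4λ + 29 = 0.
Eigenvalues λ = -2 ± 5i (complex conjugate pair).
For λ=-2+5i: an eigenvector is (-2,-1) - i(-3,-1) = (-2 + 3i, -1 + i).
A real fundamental pair from Re and Im of e^((-2+5i)t)v: X_1 = e^(-2t)(cos(5t)·(-2,-1) + sin(5t)·(-3,-1)), X_2 = e^(-2t)(sin(5t)·(-2,-1) - cos(5t)·(-3,-1)).
General solution: K_1X_1 + K_2X_2.

u(t) = -3K_1e^(-2t)sin(5t) - 2K_1e^(-2t)cos(5t) - 2K_2e^(-2t)sin(5t) + 3K_2e^(-2t)cos(5t), v(t) = -K_1e^(-2t)sin(5t) - K_1e^(-2t)cos(5t) - K_2e^(-2t)sin(5t) + K_2e^(-2t)cos(5t)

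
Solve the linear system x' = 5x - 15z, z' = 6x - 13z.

Coefficient matrix A = [[5, -15], [6, -13]].
Characteristic polynomial det(A - λI) = λ^2 + 8λ + 25 = 0.
Eigenvalues λ = -4 ± 3i (complex conjugate pair).
For λ=-4+3i: an eigenvector is (1,1) - i(-2,-1) = (1 + 2i, 1 + i).
A real fundamental pair from Re and Im of e^((-4+3i)t)v: X_1 = e^(-4t)(cos(3t)·(1,1) + sin(3t)·(-2,-1)), X_2 = e^(-4t)(sin(3t)·(1,1) - cos(3t)·(-2,-1)).
General solution: C_1X_1 + C_2X_2.

x(t) = -2C_1e^(-4t)sin(3t) + C_1e^(-4t)cos(3t) + C_2e^(-4t)sin(3t) + 2C_2e^(-4t)cos(3t), z(t) = -C_1e^(-4t)sin(3t) + C_1e^(-4t)cos(3t) + C_2e^(-4t)sin(3t) + C_2e^(-4t)cos(3t)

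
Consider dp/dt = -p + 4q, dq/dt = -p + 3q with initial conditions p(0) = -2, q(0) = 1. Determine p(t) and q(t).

p(t) = 8te^(t) - 2e^(t), q(t) = 4te^(t) + e^(t)

Coefficient matrix A = [[-1, 4], [-1, 3]].
Characteristic polynomial det(A - λI) = λ^2 - 2λ + 1 = 0.
Single eigenvalue λ = 1 with algebraic multiplicity 2.
Eigenvector v = (2,1); generalized eigenvector w with (A-λI)w=v is (-3,-1).
General solution: e^(t)[C_1·v + C_2·(t·v + w)].
Applying p(0)=-2, q(0)=1 gives C_1=5, C_2=4.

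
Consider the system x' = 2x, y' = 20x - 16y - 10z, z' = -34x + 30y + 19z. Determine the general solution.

Coefficient matrix A = [[2, 0, 0], [20, -16, -10], [-34, 30, 19]].
det(A - λI) = 0 gives eigenvalues λ = -1, 4, 2.
For λ=-1: eigenvector (0,2,-3).
For λ=4: eigenvector (0,1,-2).
For λ=2: eigenvector (1,0,2).
General solution: c_1e^(-t)(0,2,-3) + c_2e^(4t)(0,1,-2) + c_3e^(2t)(1,0,2).

x(t) = c_3e^(2t), y(t) = 2c_1e^(-t) + c_2e^(4t), z(t) = -3c_1e^(-t) - 2c_2e^(4t) + 2c_3e^(2t)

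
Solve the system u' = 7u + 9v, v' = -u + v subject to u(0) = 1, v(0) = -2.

Coefficient matrix A = [[7, 9], [-1, 1]].
Characteristic polynomial det(A - λI) = λ^2 - 8λ + 16 = 0.
Single eigenvalue λ = 4 with algebraic multiplicity 2.
Eigenvector v = (3,-1); generalized eigenvector w with (A-λI)w=v is (-2,1).
General solution: e^(4t)[C_1·v + C_2·(t·v + w)].
Applying u(0)=1, v(0)=-2 gives C_1=-3, C_2=-5.

u(t) = -15te^(4t) + e^(4t), v(t) = 5te^(4t) - 2e^(4t)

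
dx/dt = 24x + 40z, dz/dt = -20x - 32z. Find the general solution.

x(t) = -c_1e^(-4t)sin(4t) - 3c_1e^(-4t)cos(4t) - 3c_2e^(-4t)sin(4t) + c_2e^(-4t)cos(4t), z(t) = c_1e^(-4t)sin(4t) + 2c_1e^(-4t)cos(4t) + 2c_2e^(-4t)sin(4t) - c_2e^(-4t)cos(4t)

Coefficient matrix A = [[24, 40], [-20, -32]].
Characteristic polynomial det(A - λI) = λ^2 + 8λ + 32 = 0.
Eigenvalues λ = -4 ± 4i (complex conjugate pair).
For λ=-4+4i: an eigenvector is (-3,2) - i(-1,1) = (-3 + i, 2 - i).
A real fundamental pair from Re and Im of e^((-4+4i)t)v: X_1 = e^(-4t)(cos(4t)·(-3,2) + sin(4t)·(-1,1)), X_2 = e^(-4t)(sin(4t)·(-3,2) - cos(4t)·(-1,1)).
General solution: c_1X_1 + c_2X_2.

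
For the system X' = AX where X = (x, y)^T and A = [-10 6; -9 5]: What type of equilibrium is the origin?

A = [[-10,6],[-9,5]]; det(A-λI) = λ^2 + 5λ + 4.
λ = -4, -1: both negative.

stable node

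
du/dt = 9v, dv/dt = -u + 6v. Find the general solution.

Coefficient matrix A = [[0, 9], [-1, 6]].
Characteristic polynomial det(A - λI) = λ^2 - 6λ + 9 = 0.
Single eigenvalue λ = 3 with algebraic multiplicity 2.
Eigenvector v = (3,1); generalized eigenvector w with (A-λI)w=v is (-1,0).
General solution: e^(3t)[C_1·v + C_2·(t·v + w)].

u(t) = 3C_1e^(3t) + 3C_2te^(3t) - C_2e^(3t), v(t) = C_1e^(3t) + C_2te^(3t)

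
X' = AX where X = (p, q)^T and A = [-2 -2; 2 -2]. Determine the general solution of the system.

Coefficient matrix A = [[-2, -2], [2, -2]].
Characteristic polynomial det(A - λI) = λ^2 + 4λ + 8 = 0.
Eigenvalues λ = -2 ± 2i (complex conjugate pair).
For λ=-2+2i: an eigenvector is (0,-1) - i(1,0) = (0 - i, -1).
A real fundamental pair from Re and Im of e^((-2+2i)t)v: X_1 = e^(-2t)(cos(2t)·(0,-1) + sin(2t)·(1,0)), X_2 = e^(-2t)(sin(2t)·(0,-1) - cos(2t)·(1,0)).
General solution: K_1X_1 + K_2X_2.

p(t) = K_1e^(-2t)sin(2t) - K_2e^(-2t)cos(2t), q(t) = -K_1e^(-2t)cos(2t) - K_2e^(-2t)sin(2t)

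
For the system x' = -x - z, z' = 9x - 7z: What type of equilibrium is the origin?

A = [[-1,-1],[9,-7]]; det(A-λI) = λ^2 + 8λ + 16.
repeated λ = -4 with a single eigenvector.

stable improper node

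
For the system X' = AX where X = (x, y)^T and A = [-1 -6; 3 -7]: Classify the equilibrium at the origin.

stable spiral

A = [[-1,-6],[3,-7]]; det(A-λI) = λ^2 + 8λ + 25.
λ = -4 ± 3i: negative real part.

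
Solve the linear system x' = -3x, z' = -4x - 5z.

x(t) = c_2e^(-3t), z(t) = -c_1e^(-5t) - 2c_2e^(-3t)

Coefficient matrix A = [[-3, 0], [-4, -5]].
Characteristic polynomial det(A - λI) = λ^2 + 8λ + 15 = 0.
Eigenvalues λ = -5, -3.
For λ=-5: (A-λI) row 1 is [2, 0], so an eigenvector is (0, -1).
For λ=-3: (A-λI) row 2 is [-4, -2], so an eigenvector is (1, -2).
General solution: c_1e^(-5t)(0,-1) + c_2e^(-3t)(1,-2).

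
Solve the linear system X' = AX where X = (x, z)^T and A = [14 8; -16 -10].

x(t) = C_1e^(6t) + C_2e^(-2t), z(t) = -C_1e^(6t) - 2C_2e^(-2t)

Coefficient matrix A = [[14, 8], [-16, -10]].
Characteristic polynomial det(A - λI) = λ^2 - 4λ - 12 = 0.
Eigenvalues λ = 6, -2.
For λ=6: (A-λI) row 1 is [8, 8], so an eigenvector is (1, -1).
For λ=-2: (A-λI) row 1 is [16, 8], so an eigenvector is (1, -2).
General solution: C_1e^(6t)(1,-1) + C_2e^(-2t)(1,-2).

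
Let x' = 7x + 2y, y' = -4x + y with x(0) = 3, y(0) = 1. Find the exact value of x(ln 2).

192

A = [[7,2],[-4,1]]; eigenvalues λ = 3, 5.
Eigenvectors: (-1,2) for λ=3, (-1,1) for λ=5.
From the initial condition, c_1 = 4, c_2 = -7.
x(ln 2) = (4)(2^3)(-1) + (-7)(2^5)(-1) = 192.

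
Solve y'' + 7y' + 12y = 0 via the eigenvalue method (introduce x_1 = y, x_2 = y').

Let x_1 = y, x_2 = y'. Then x_1' = x_2 and x_2' = -12x_1 - 7x_2.
A = [[0,1],[-12,-7]]; det(A-λI) = λ^2 + 7λ + 12.
Eigenvalues λ = -4, -3 with eigenvectors (1,-4), (1,-3).

y(t) = c_1e^(-4t) + c_2e^(-3t)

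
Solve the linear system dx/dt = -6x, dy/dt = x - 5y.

x(t) = -K_2e^(-6t), y(t) = K_1e^(-5t) + K_2e^(-6t)

Coefficient matrix A = [[-6, 0], [1, -5]].
Characteristic polynomial det(A - λI) = λ^2 + 11λ + 30 = 0.
Eigenvalues λ = -5, -6.
For λ=-5: (A-λI) row 1 is [-1, 0], so an eigenvector is (0, 1).
For λ=-6: (A-λI) row 2 is [1, 1], so an eigenvector is (-1, 1).
General solution: K_1e^(-5t)(0,1) + K_2e^(-6t)(-1,1).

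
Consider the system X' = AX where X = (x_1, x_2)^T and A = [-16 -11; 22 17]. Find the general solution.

Coefficient matrix A = [[-16, -11], [22, 17]].
Characteristic polynomial det(A - λI) = λ^2 - λ - 30 = 0.
Eigenvalues λ = 6, -5.
For λ=6: (A-λI) row 1 is [-22, -11], so an eigenvector is (-1, 2).
For λ=-5: (A-λI) row 1 is [-11, -11], so an eigenvector is (-1, 1).
General solution: K_1e^(6t)(-1,2) + K_2e^(-5t)(-1,1).

x_1(t) = -K_1e^(6t) - K_2e^(-5t), x_2(t) = 2K_1e^(6t) + K_2e^(-5t)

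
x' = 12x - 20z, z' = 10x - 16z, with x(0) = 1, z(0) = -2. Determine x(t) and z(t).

x(t) = 27e^(-2t)sin(2t) + e^(-2t)cos(2t), z(t) = 19e^(-2t)sin(2t) - 2e^(-2t)cos(2t)

Coefficient matrix A = [[12, -20], [10, -16]].
Characteristic polynomial det(A - λI) = λ^2 + 4λ + 8 = 0.
Eigenvalues λ = -2 ± 2i (complex conjugate pair).
For λ=-2+2i: an eigenvector is (3,2) - i(1,1) = (3 - i, 2 - i).
A real fundamental pair from Re and Im of e^((-2+2i)t)v: X_1 = e^(-2t)(cos(2t)·(3,2) + sin(2t)·(1,1)), X_2 = e^(-2t)(sin(2t)·(3,2) - cos(2t)·(1,1)).
General solution: C_1X_1 + C_2X_2.
Applying x(0)=1, z(0)=-2 gives C_1=3, C_2=8.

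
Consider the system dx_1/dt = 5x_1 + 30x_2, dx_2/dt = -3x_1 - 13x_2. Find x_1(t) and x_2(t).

Coefficient matrix A = [[5, 30], [-3, -13]].
Characteristic polynomial det(A - λI) = λ^2 + 8λ + 25 = 0.
Eigenvalues λ = -4 ± 3i (complex conjugate pair).
For λ=-4+3i: an eigenvector is (3,-1) - i(-1,0) = (3 + i, -1).
A real fundamental pair from Re and Im of e^((-4+3i)t)v: X_1 = e^(-4t)(cos(3t)·(3,-1) + sin(3t)·(-1,0)), X_2 = e^(-4t)(sin(3t)·(3,-1) - cos(3t)·(-1,0)).
General solution: C_1X_1 + C_2X_2.

x_1(t) = -C_1e^(-4t)sin(3t) + 3C_1e^(-4t)cos(3t) + 3C_2e^(-4t)sin(3t) + C_2e^(-4t)cos(3t), x_2(t) = -C_1e^(-4t)cos(3t) - C_2e^(-4t)sin(3t)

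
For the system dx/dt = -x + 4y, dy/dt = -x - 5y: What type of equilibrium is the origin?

stable improper node

A = [[-1,4],[-1,-5]]; det(A-λI) = λ^2 + 6λ + 9.
repeated λ = -3 with a single eigenvector.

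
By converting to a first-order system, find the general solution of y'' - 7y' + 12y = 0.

y(t) = c_1e^(4t) + c_2e^(3t)

Let x_1 = y, x_2 = y'. Then x_1' = x_2 and x_2' = -12x_1 + 7x_2.
A = [[0,1],[-12,7]]; det(A-λI) = λ^2 - 7λ + 12.
Eigenvalues λ = 4, 3 with eigenvectors (1,4), (1,3).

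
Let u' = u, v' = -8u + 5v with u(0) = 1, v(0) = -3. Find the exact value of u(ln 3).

A = [[1,0],[-8,5]]; eigenvalues λ = 1, 5.
Eigenvectors: (-1,-2) for λ=1, (0,-1) for λ=5.
From the initial condition, c_1 = -1, c_2 = 5.
u(ln 3) = (-1)(3^1)(-1) + (5)(3^5)(0) = 3.

3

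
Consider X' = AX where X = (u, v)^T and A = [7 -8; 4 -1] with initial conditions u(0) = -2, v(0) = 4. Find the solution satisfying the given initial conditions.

Coefficient matrix A = [[7, -8], [4, -1]].
Characteristic polynomial det(A - λI) = λ^2 - 6λ + 25 = 0.
Eigenvalues λ = 3 ± 4i (complex conjugate pair).
For λ=3+4i: an eigenvector is (1,1) - i(-1,0) = (1 + i, 1).
A real fundamental pair from Re and Im of e^((3+4i)t)v: X_1 = e^(3t)(cos(4t)·(1,1) + sin(4t)·(-1,0)), X_2 = e^(3t)(sin(4t)·(1,1) - cos(4t)·(-1,0)).
General solution: K_1X_1 + K_2X_2.
Applying u(0)=-2, v(0)=4 gives K_1=4, K_2=-6.

u(t) = -10e^(3t)sin(4t) - 2e^(3t)cos(4t), v(t) = -6e^(3t)sin(4t) + 4e^(3t)cos(4t)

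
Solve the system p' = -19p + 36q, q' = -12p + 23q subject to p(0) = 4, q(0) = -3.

p(t) = -30e^(5t) + 34e^(-t), q(t) = -20e^(5t) + 17e^(-t)

Coefficient matrix A = [[-19, 36], [-12, 23]].
Characteristic polynomial det(A - λI) = λ^2 - 4λ - 5 = 0.
Eigenvalues λ = 5, -1.
For λ=5: (A-λI) row 1 is [-24, 36], so an eigenvector is (3, 2).
For λ=-1: (A-λI) row 1 is [-18, 36], so an eigenvector is (2, 1).
General solution: K_1e^(5t)(3,2) + K_2e^(-t)(2,1).
Applying p(0)=4, q(0)=-3 gives K_1=-10, K_2=17.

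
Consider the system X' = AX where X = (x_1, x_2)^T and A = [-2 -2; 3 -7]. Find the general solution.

x_1(t) = 2c_1e^(-5t) - c_2e^(-4t), x_2(t) = 3c_1e^(-5t) - c_2e^(-4t)

Coefficient matrix A = [[-2, -2], [3, -7]].
Characteristic polynomial det(A - λI) = λ^2 + 9λ + 20 = 0.
Eigenvalues λ = -5, -4.
For λ=-5: (A-λI) row 1 is [3, -2], so an eigenvector is (2, 3).
For λ=-4: (A-λI) row 1 is [2, -2], so an eigenvector is (-1, -1).
General solution: c_1e^(-5t)(2,3) + c_2e^(-4t)(-1,-1).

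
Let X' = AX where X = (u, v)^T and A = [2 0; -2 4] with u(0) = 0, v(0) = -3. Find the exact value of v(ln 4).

-768

A = [[2,0],[-2,4]]; eigenvalues λ = 2, 4.
Eigenvectors: (1,1) for λ=2, (0,-1) for λ=4.
From the initial condition, c_1 = 0, c_2 = 3.
v(ln 4) = (0)(4^2)(1) + (3)(4^4)(-1) = -768.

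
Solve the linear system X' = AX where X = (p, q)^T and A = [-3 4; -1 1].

p(t) = -2K_1e^(-t) - 2K_2te^(-t) - 3K_2e^(-t), q(t) = -K_1e^(-t) - K_2te^(-t) - 2K_2e^(-t)

Coefficient matrix A = [[-3, 4], [-1, 1]].
Characteristic polynomial det(A - λI) = λ^2 + 2λ + 1 = 0.
Single eigenvalue λ = -1 with algebraic multiplicity 2.
Eigenvector v = (-2,-1); generalized eigenvector w with (A-λI)w=v is (-3,-2).
General solution: e^(-t)[K_1·v + K_2·(t·v + w)].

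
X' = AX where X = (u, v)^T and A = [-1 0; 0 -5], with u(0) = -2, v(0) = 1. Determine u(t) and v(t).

Coefficient matrix A = [[-1, 0], [0, -5]].
Characteristic polynomial det(A - λI) = λ^2 + 6λ + 5 = 0.
Eigenvalues λ = -5, -1.
For λ=-5: (A-λI) row 1 is [4, 0], so an eigenvector is (0, 1).
For λ=-1: (A-λI) row 2 is [0, -4], so an eigenvector is (-1, 0).
General solution: C_1e^(-5t)(0,1) + C_2e^(-t)(-1,0).
Applying u(0)=-2, v(0)=1 gives C_1=1, C_2=2.

u(t) = -2e^(-t), v(t) = e^(-5t)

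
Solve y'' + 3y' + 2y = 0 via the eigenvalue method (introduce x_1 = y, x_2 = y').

Let x_1 = y, x_2 = y'. Then x_1' = x_2 and x_2' = -2x_1 - 3x_2.
A = [[0,1],[-2,-3]]; det(A-λI) = λ^2 + 3λ + 2.
Eigenvalues λ = -1, -2 with eigenvectors (1,-1), (1,-2).

y(t) = C_1e^(-t) + C_2e^(-2t)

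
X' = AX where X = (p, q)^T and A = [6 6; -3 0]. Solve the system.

p(t) = -K_1e^(3t)sin(3t) - K_1e^(3t)cos(3t) - K_2e^(3t)sin(3t) + K_2e^(3t)cos(3t), q(t) = K_1e^(3t)sin(3t) - K_2e^(3t)cos(3t)

Coefficient matrix A = [[6, 6], [-3, 0]].
Characteristic polynomial det(A - λI) = λ^2 - 6λ + 18 = 0.
Eigenvalues λ = 3 ± 3i (complex conjugate pair).
For λ=3+3i: an eigenvector is (-1,0) - i(-1,1) = (-1 + i, 0 - i).
A real fundamental pair from Re and Im of e^((3+3i)t)v: X_1 = e^(3t)(cos(3t)·(-1,0) + sin(3t)·(-1,1)), X_2 = e^(3t)(sin(3t)·(-1,0) - cos(3t)·(-1,1)).
General solution: K_1X_1 + K_2X_2.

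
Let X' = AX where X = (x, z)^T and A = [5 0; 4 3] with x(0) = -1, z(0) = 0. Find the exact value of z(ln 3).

-432

A = [[5,0],[4,3]]; eigenvalues λ = 5, 3.
Eigenvectors: (1,2) for λ=5, (0,-1) for λ=3.
From the initial condition, c_1 = -1, c_2 = -2.
z(ln 3) = (-1)(3^5)(2) + (-2)(3^3)(-1) = -432.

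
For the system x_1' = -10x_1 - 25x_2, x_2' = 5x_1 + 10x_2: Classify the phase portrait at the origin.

A = [[-10,-25],[5,10]]; det(A-λI) = λ^2 + 25.
λ = 0 ± 5i: zero real part.

center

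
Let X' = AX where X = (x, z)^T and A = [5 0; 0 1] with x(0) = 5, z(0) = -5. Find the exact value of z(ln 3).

-15

A = [[5,0],[0,1]]; eigenvalues λ = 1, 5.
Eigenvectors: (0,-1) for λ=1, (1,0) for λ=5.
From the initial condition, c_1 = 5, c_2 = 5.
z(ln 3) = (5)(3^1)(-1) + (5)(3^5)(0) = -15.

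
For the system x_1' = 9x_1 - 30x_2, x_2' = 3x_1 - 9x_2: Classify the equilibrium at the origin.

center

A = [[9,-30],[3,-9]]; det(A-λI) = λ^2 + 9.
λ = 0 ± 3i: zero real part.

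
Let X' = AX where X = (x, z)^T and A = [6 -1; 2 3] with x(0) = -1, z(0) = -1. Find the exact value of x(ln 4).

A = [[6,-1],[2,3]]; eigenvalues λ = 4, 5.
Eigenvectors: (-1,-2) for λ=4, (-1,-1) for λ=5.
From the initial condition, c_1 = 0, c_2 = 1.
x(ln 4) = (0)(4^4)(-1) + (1)(4^5)(-1) = -1024.

-1024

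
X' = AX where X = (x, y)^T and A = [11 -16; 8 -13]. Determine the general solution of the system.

x(t) = -2c_1e^(3t) - c_2e^(-5t), y(t) = -c_1e^(3t) - c_2e^(-5t)

Coefficient matrix A = [[11, -16], [8, -13]].
Characteristic polynomial det(A - λI) = λ^2 + 2λ - 15 = 0.
Eigenvalues λ = 3, -5.
For λ=3: (A-λI) row 1 is [8, -16], so an eigenvector is (-2, -1).
For λ=-5: (A-λI) row 1 is [16, -16], so an eigenvector is (-1, -1).
General solution: c_1e^(3t)(-2,-1) + c_2e^(-5t)(-1,-1).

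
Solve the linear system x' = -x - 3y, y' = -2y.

Coefficient matrix A = [[-1, -3], [0, -2]].
Characteristic polynomial det(A - λI) = λ^2 + 3λ + 2 = 0.
Eigenvalues λ = -1, -2.
For λ=-1: (A-λI) row 1 is [0, -3], so an eigenvector is (-1, 0).
For λ=-2: (A-λI) row 1 is [1, -3], so an eigenvector is (3, 1).
General solution: C_1e^(-t)(-1,0) + C_2e^(-2t)(3,1).

x(t) = -C_1e^(-t) + 3C_2e^(-2t), y(t) = C_2e^(-2t)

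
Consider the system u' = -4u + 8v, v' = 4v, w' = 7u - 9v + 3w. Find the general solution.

Coefficient matrix A = [[-4, 8, 0], [0, 4, 0], [7, -9, 3]].
det(A - λI) = 0 gives eigenvalues λ = -4, 3, 4.
For λ=-4: eigenvector (1,0,-1).
For λ=3: eigenvector (0,0,1).
For λ=4: eigenvector (1,1,-2).
General solution: C_1e^(-4t)(1,0,-1) + C_2e^(3t)(0,0,1) + C_3e^(4t)(1,1,-2).

u(t) = C_1e^(-4t) + C_3e^(4t), v(t) = C_3e^(4t), w(t) = -C_1e^(-4t) + C_2e^(3t) - 2C_3e^(4t)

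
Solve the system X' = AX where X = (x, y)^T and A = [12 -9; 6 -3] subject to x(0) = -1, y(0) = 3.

x(t) = -12e^(6t) + 11e^(3t), y(t) = -8e^(6t) + 11e^(3t)

Coefficient matrix A = [[12, -9], [6, -3]].
Characteristic polynomial det(A - λI) = λ^2 - 9λ + 18 = 0.
Eigenvalues λ = 3, 6.
For λ=3: (A-λI) row 1 is [9, -9], so an eigenvector is (-1, -1).
For λ=6: (A-λI) row 1 is [6, -9], so an eigenvector is (3, 2).
General solution: c_1e^(3t)(-1,-1) + c_2e^(6t)(3,2).
Applying x(0)=-1, y(0)=3 gives c_1=-11, c_2=-4.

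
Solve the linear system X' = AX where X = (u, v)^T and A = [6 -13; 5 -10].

u(t) = -3c_1e^(-2t)sin(t) - 2c_1e^(-2t)cos(t) - 2c_2e^(-2t)sin(t) + 3c_2e^(-2t)cos(t), v(t) = -2c_1e^(-2t)sin(t) - c_1e^(-2t)cos(t) - c_2e^(-2t)sin(t) + 2c_2e^(-2t)cos(t)

Coefficient matrix A = [[6, -13], [5, -10]].
Characteristic polynomial det(A - λI) = λ^2 + 4λ + 5 = 0.
Eigenvalues λ = -2 ± i (complex conjugate pair).
For λ=-2+i: an eigenvector is (-2,-1) - i(-3,-2) = (-2 + 3i, -1 + 2i).
A real fundamental pair from Re and Im of e^((-2+i)t)v: X_1 = e^(-2t)(cos(t)·(-2,-1) + sin(t)·(-3,-2)), X_2 = e^(-2t)(sin(t)·(-2,-1) - cos(t)·(-3,-2)).
General solution: c_1X_1 + c_2X_2.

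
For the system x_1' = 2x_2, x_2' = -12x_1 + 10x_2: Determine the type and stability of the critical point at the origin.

A = [[0,2],[-12,10]]; det(A-λI) = λ^2 - 10λ + 24.
λ = 4, 6: both positive.

unstable node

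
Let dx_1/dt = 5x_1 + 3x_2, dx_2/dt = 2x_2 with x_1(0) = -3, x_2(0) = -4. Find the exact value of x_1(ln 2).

A = [[5,3],[0,2]]; eigenvalues λ = 5, 2.
Eigenvectors: (-1,0) for λ=5, (-1,1) for λ=2.
From the initial condition, c_1 = 7, c_2 = -4.
x_1(ln 2) = (7)(2^5)(-1) + (-4)(2^2)(-1) = -208.

-208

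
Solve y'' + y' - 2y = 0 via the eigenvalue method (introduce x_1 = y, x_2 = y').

y(t) = c_1e^(t) + c_2e^(-2t)

Let x_1 = y, x_2 = y'. Then x_1' = x_2 and x_2' = 2x_1 - x_2.
A = [[0,1],[2,-1]]; det(A-λI) = λ^2 + λ - 2.
Eigenvalues λ = 1, -2 with eigenvectors (1,1), (1,-2).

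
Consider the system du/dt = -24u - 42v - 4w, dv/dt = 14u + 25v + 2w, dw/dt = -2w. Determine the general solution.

Coefficient matrix A = [[-24, -42, -4], [14, 25, 2], [0, 0, -2]].
det(A - λI) = 0 gives eigenvalues λ = 4, -3, -2.
For λ=4: eigenvector (-3,2,0).
For λ=-3: eigenvector (-2,1,0).
For λ=-2: eigenvector (-4,2,1).
General solution: c_1e^(4t)(-3,2,0) + c_2e^(-3t)(-2,1,0) + c_3e^(-2t)(-4,2,1).

u(t) = -3c_1e^(4t) - 2c_2e^(-3t) - 4c_3e^(-2t), v(t) = 2c_1e^(4t) + c_2e^(-3t) + 2c_3e^(-2t), w(t) = c_3e^(-2t)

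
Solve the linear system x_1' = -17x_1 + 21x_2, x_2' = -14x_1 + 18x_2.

x_1(t) = -K_1e^(4t) + 3K_2e^(-3t), x_2(t) = -K_1e^(4t) + 2K_2e^(-3t)

Coefficient matrix A = [[-17, 21], [-14, 18]].
Characteristic polynomial det(A - λI) = λ^2 - λ - 12 = 0.
Eigenvalues λ = 4, -3.
For λ=4: (A-λI) row 1 is [-21, 21], so an eigenvector is (-1, -1).
For λ=-3: (A-λI) row 1 is [-14, 21], so an eigenvector is (3, 2).
General solution: K_1e^(4t)(-1,-1) + K_2e^(-3t)(3,2).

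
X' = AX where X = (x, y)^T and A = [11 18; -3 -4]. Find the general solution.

Coefficient matrix A = [[11, 18], [-3, -4]].
Characteristic polynomial det(A - λI) = λ^2 - 7λ + 10 = 0.
Eigenvalues λ = 5, 2.
For λ=5: (A-λI) row 1 is [6, 18], so an eigenvector is (-3, 1).
For λ=2: (A-λI) row 1 is [9, 18], so an eigenvector is (-2, 1).
General solution: c_1e^(5t)(-3,1) + c_2e^(2t)(-2,1).

x(t) = -3c_1e^(5t) - 2c_2e^(2t), y(t) = c_1e^(5t) + c_2e^(2t)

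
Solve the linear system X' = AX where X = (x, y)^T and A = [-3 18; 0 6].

Coefficient matrix A = [[-3, 18], [0, 6]].
Characteristic polynomial det(A - λI) = λ^2 - 3λ - 18 = 0.
Eigenvalues λ = -3, 6.
For λ=-3: (A-λI) row 1 is [0, 18], so an eigenvector is (1, 0).
For λ=6: (A-λI) row 1 is [-9, 18], so an eigenvector is (-2, -1).
General solution: C_1e^(-3t)(1,0) + C_2e^(6t)(-2,-1).

x(t) = C_1e^(-3t) - 2C_2e^(6t), y(t) = -C_2e^(6t)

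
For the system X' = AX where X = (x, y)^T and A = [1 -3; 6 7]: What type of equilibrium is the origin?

A = [[1,-3],[6,7]]; det(A-λI) = λ^2 - 8λ + 25.
λ = 4 ± 3i: positive real part.

unstable spiral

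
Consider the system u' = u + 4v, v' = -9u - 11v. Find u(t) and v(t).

Coefficient matrix A = [[1, 4], [-9, -11]].
Characteristic polynomial det(A - λI) = λ^2 + 10λ + 25 = 0.
Single eigenvalue λ = -5 with algebraic multiplicity 2.
Eigenvector v = (-2,3); generalized eigenvector w with (A-λI)w=v is (1,-2).
General solution: e^(-5t)[C_1·v + C_2·(t·v + w)].

u(t) = -2C_1e^(-5t) - 2C_2te^(-5t) + C_2e^(-5t), v(t) = 3C_1e^(-5t) + 3C_2te^(-5t) - 2C_2e^(-5t)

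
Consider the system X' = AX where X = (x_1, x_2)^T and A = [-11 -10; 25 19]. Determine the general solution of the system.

x_1(t) = C_1e^(4t)sin(5t) + C_1e^(4t)cos(5t) + C_2e^(4t)sin(5t) - C_2e^(4t)cos(5t), x_2(t) = -C_1e^(4t)sin(5t) - 2C_1e^(4t)cos(5t) - 2C_2e^(4t)sin(5t) + C_2e^(4t)cos(5t)

Coefficient matrix A = [[-11, -10], [25, 19]].
Characteristic polynomial det(A - λI) = λ^2 - 8λ + 41 = 0.
Eigenvalues λ = 4 ± 5i (complex conjugate pair).
For λ=4+5i: an eigenvector is (1,-2) - i(1,-1) = (1 - i, -2 + i).
A real fundamental pair from Re and Im of e^((4+5i)t)v: X_1 = e^(4t)(cos(5t)·(1,-2) + sin(5t)·(1,-1)), X_2 = e^(4t)(sin(5t)·(1,-2) - cos(5t)·(1,-1)).
General solution: C_1X_1 + C_2X_2.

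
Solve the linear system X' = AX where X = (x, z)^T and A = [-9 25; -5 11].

x(t) = 2c_1e^(t)sin(5t) - c_1e^(t)cos(5t) - c_2e^(t)sin(5t) - 2c_2e^(t)cos(5t), z(t) = c_1e^(t)sin(5t) - c_2e^(t)cos(5t)

Coefficient matrix A = [[-9, 25], [-5, 11]].
Characteristic polynomial det(A - λI) = λ^2 - 2λ + 26 = 0.
Eigenvalues λ = 1 ± 5i (complex conjugate pair).
For λ=1+5i: an eigenvector is (-1,0) - i(2,1) = (-1 - 2i, 0 - i).
A real fundamental pair from Re and Im of e^((1+5i)t)v: X_1 = e^(t)(cos(5t)·(-1,0) + sin(5t)·(2,1)), X_2 = e^(t)(sin(5t)·(-1,0) - cos(5t)·(2,1)).
General solution: c_1X_1 + c_2X_2.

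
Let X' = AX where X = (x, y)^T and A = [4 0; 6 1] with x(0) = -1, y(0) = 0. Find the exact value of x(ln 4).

-256

A = [[4,0],[6,1]]; eigenvalues λ = 1, 4.
Eigenvectors: (0,-1) for λ=1, (1,2) for λ=4.
From the initial condition, c_1 = -2, c_2 = -1.
x(ln 4) = (-2)(4^1)(0) + (-1)(4^4)(1) = -256.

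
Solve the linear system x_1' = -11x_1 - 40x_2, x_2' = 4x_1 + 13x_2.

x_1(t) = -3c_1e^(t)sin(4t) + c_1e^(t)cos(4t) + c_2e^(t)sin(4t) + 3c_2e^(t)cos(4t), x_2(t) = c_1e^(t)sin(4t) - c_2e^(t)cos(4t)

Coefficient matrix A = [[-11, -40], [4, 13]].
Characteristic polynomial det(A - λI) = λ^2 - 2λ + 17 = 0.
Eigenvalues λ = 1 ± 4i (complex conjugate pair).
For λ=1+4i: an eigenvector is (1,0) - i(-3,1) = (1 + 3i, 0 - i).
A real fundamental pair from Re and Im of e^((1+4i)t)v: X_1 = e^(t)(cos(4t)·(1,0) + sin(4t)·(-3,1)), X_2 = e^(t)(sin(4t)·(1,0) - cos(4t)·(-3,1)).
General solution: c_1X_1 + c_2X_2.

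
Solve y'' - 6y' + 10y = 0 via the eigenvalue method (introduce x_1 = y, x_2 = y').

y(t) = c_1e^(3t)cos(t) + c_2e^(3t)sin(t)

Let x_1 = y, x_2 = y'. Then x_1' = x_2 and x_2' = -10x_1 + 6x_2.
A = [[0,1],[-10,6]]; det(A-λI) = λ^2 - 6λ + 10.
Eigenvalues λ = 3 ± i.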